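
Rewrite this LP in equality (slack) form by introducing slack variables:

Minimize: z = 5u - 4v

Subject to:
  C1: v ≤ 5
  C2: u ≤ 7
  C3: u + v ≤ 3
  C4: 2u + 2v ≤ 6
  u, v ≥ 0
min z = 5u - 4v

s.t.
  v + s1 = 5
  u + s2 = 7
  u + v + s3 = 3
  2u + 2v + s4 = 6
  u, v, s1, s2, s3, s4 ≥ 0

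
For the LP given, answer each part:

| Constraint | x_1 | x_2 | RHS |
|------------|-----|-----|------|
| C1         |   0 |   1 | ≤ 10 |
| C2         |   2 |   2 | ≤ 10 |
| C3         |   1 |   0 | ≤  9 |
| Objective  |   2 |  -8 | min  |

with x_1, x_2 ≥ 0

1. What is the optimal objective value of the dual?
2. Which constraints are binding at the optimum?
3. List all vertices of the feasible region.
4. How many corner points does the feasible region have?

1. -40 (by strong duality, equal to the primal optimum)
2. C2, x_1 ≥ 0
3. (0, 0), (5, 0), (0, 5)
4. 3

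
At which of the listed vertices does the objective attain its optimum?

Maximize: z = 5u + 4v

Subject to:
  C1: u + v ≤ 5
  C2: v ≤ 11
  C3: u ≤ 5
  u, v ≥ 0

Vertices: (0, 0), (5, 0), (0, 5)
Evaluating z = 5u + 4v at each vertex:
  (0, 0): z = 0
  (5, 0): z = 25
  (0, 5): z = 20

The largest value is z = 25, attained at (5, 0).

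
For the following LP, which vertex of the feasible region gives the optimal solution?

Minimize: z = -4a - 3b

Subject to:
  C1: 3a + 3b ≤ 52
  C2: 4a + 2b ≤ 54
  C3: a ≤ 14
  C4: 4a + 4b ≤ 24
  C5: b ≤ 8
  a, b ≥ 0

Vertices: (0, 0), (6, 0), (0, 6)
Evaluating z = -4a - 3b at each vertex:
  (0, 0): z = 0
  (6, 0): z = -24
  (0, 6): z = -18

The smallest value is z = -24, attained at (6, 0).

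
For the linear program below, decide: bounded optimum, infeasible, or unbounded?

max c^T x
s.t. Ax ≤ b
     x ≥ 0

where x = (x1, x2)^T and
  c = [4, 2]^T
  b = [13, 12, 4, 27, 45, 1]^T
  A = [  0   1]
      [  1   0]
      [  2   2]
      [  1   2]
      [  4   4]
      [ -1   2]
The point (2, 0) satisfies every constraint, so the LP is feasible; the constraints give x1 ≤ 12 and x2 ≤ 13, which with x1, x2 ≥ 0 keep the feasible region inside a bounded box. A feasible, bounded LP attains a finite optimum at a vertex.

The LP has an optimal solution: (2, 0) with z = 8.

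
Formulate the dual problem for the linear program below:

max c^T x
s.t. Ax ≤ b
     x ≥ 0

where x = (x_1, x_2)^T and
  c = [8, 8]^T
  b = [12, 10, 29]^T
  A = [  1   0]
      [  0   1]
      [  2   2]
Minimize: z = 12y1 + 10y2 + 29y3

Subject to:
  C1: -y1 - 2y3 ≤ -8
  C2: -y2 - 2y3 ≤ -8
  y1, y2, y3 ≥ 0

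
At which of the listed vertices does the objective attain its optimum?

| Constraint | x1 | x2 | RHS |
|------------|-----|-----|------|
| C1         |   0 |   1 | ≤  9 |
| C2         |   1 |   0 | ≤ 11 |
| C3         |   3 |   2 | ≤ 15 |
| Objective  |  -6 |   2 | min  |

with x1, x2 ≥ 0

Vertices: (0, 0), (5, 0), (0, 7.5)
(5, 0) with z = -30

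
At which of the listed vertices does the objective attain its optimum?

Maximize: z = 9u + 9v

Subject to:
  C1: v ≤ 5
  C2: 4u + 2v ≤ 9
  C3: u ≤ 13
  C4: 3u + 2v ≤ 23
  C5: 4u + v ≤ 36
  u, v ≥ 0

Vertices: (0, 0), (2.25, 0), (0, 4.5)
(0, 4.5) with z = 40.5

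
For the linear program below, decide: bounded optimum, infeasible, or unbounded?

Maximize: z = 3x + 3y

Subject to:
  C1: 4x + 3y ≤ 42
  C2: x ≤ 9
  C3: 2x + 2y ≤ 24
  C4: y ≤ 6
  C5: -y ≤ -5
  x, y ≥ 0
The point (6, 6) satisfies every constraint, so the LP is feasible; the constraints give x ≤ 9 and y ≤ 6, which with x, y ≥ 0 keep the feasible region inside a bounded box. A feasible, bounded LP attains a finite optimum at a vertex.

Bounded optimum: z* = 36 at (6, 6).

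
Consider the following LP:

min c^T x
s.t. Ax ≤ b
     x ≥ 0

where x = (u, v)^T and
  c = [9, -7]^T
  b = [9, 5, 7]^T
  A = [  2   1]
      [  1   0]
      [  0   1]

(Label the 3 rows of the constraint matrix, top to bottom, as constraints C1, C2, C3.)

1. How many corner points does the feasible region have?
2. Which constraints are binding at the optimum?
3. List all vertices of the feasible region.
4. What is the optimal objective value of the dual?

1. 4
2. C3, u ≥ 0
3. (0, 0), (4.5, 0), (1, 7), (0, 7)
4. -49 (by strong duality, equal to the primal optimum)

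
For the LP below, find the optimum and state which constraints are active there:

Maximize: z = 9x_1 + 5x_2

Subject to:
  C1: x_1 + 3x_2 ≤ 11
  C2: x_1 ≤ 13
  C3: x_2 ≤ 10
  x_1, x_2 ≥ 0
Optimal: x_1 = 11, x_2 = 0
Slack at optimum:
  C1: slack = 0 (binding)
  C2: slack = 2
  C3: slack = 10
  x_1 ≥ 0: x_1 = 11
  x_2 ≥ 0: x_2 = 0 (binding)
Binding constraints: C1, x_2 ≥ 0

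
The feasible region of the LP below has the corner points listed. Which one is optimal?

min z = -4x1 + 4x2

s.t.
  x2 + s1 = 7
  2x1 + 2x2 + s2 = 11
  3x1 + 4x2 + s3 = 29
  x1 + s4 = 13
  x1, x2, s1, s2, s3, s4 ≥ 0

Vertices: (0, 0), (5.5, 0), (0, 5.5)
(5.5, 0) with z = -22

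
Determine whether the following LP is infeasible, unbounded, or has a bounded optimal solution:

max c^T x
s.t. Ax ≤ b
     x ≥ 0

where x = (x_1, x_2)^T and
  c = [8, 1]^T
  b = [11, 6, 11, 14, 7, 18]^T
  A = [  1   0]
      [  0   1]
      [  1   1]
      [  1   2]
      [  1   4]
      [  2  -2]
The point (7, 0) satisfies every constraint, so the LP is feasible; the constraints give x_1 ≤ 11 and x_2 ≤ 6, which with x_1, x_2 ≥ 0 keep the feasible region inside a bounded box. A feasible, bounded LP attains a finite optimum at a vertex.

Bounded optimum: z* = 56 at (7, 0).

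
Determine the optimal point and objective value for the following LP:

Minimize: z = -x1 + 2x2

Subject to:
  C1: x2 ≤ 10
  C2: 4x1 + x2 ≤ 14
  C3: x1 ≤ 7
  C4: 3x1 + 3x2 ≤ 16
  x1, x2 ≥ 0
x1 = 3.5, x2 = 0, z = -3.5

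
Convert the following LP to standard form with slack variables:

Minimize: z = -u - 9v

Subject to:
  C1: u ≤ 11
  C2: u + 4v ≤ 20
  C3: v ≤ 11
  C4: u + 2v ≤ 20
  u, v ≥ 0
min z = -u - 9v

s.t.
  u + s1 = 11
  u + 4v + s2 = 20
  v + s3 = 11
  u + 2v + s4 = 20
  u, v, s1, s2, s3, s4 ≥ 0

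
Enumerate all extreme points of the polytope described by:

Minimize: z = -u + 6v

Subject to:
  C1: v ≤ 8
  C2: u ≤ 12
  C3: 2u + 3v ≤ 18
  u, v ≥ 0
Each vertex is the intersection of two constraint boundaries that also satisfies all remaining constraints:
  u = 0 and v = 0 → (0, 0)
  2u + 3v = 18 and v = 0 → (9, 0)
  2u + 3v = 18 and u = 0 → (0, 6)

Vertices: (0, 0), (9, 0), (0, 6)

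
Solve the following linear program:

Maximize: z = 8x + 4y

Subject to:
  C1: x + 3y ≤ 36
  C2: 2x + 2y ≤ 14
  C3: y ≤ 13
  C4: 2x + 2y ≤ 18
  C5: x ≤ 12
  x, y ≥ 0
Each vertex is the intersection of two constraint boundaries that also satisfies all remaining constraints:
  x = 0 and y = 0 → (0, 0)
  2x + 2y = 14 and y = 0 → (7, 0)
  2x + 2y = 14 and x = 0 → (0, 7)

Evaluating z = 8x + 4y at each vertex:
  (0, 0): z = 0
  (7, 0): z = 56
  (0, 7): z = 28

The maximum is at (7, 0) with z = 56.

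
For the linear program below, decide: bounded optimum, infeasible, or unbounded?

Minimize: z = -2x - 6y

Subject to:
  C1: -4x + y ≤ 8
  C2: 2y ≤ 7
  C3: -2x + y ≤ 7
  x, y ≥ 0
Feasible point: (0, 0) satisfies every constraint, so the LP is feasible.
Direction d = (1, 0): for each constraint row a, a·d ≤ 0 —
  (-4)(1) + (1)(0) = -4 ≤ 0
  (0)(1) + (2)(0) = 0 ≤ 0
  (-2)(1) + (1)(0) = -2 ≤ 0
and d ≥ 0, so (0, 0) + t·d stays feasible for every t ≥ 0. Along this ray z = -2x - 6y changes by -2 per unit t, so z → −∞.

Unbounded: there is a feasible ray along which z → −∞.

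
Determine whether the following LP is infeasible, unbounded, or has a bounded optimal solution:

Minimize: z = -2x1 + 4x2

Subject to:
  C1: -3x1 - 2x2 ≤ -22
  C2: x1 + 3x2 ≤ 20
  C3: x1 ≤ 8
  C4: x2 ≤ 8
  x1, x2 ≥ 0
The point (8, 0) satisfies every constraint, so the LP is feasible; the constraints give x1 ≤ 8 and x2 ≤ 8, which with x1, x2 ≥ 0 keep the feasible region inside a bounded box. A feasible, bounded LP attains a finite optimum at a vertex.

The LP has an optimal solution: (8, 0) with z = -16.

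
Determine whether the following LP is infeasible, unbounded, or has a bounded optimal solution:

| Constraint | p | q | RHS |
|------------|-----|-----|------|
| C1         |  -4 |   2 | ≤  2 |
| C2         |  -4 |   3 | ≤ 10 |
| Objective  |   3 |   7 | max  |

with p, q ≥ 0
Feasible point: (0, 0) satisfies every constraint, so the LP is feasible.
Direction d = (1, 0): for each constraint row a, a·d ≤ 0 —
  (-4)(1) + (2)(0) = -4 ≤ 0
  (-4)(1) + (3)(0) = -4 ≤ 0
and d ≥ 0, so (0, 0) + t·d stays feasible for every t ≥ 0. Along this ray z = 3p + 7q changes by 3 per unit t, so z → +∞.

Unbounded: there is a feasible ray along which z → +∞.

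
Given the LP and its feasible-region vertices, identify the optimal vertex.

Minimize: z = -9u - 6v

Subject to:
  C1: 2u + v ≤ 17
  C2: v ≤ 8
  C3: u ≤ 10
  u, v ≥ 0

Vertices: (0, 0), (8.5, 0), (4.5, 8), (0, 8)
Evaluating z = -9u - 6v at each vertex:
  (0, 0): z = 0
  (8.5, 0): z = -76.5
  (4.5, 8): z = -88.5
  (0, 8): z = -48

The smallest value is z = -88.5, attained at (4.5, 8).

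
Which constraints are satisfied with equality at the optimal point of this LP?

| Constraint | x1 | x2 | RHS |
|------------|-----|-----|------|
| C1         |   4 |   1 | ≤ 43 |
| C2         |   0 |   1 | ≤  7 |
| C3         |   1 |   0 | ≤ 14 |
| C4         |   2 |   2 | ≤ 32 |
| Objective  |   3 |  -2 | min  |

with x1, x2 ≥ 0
Optimal: x1 = 0, x2 = 7
Binding: C2, x1 ≥ 0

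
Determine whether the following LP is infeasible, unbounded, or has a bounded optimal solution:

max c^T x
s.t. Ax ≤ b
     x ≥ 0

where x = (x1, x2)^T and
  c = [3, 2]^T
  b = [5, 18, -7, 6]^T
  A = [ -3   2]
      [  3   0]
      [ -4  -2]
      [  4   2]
One constraint requires 4x1 + 2x2 ≤ 6, while the constraint -4x1 - 2x2 ≤ -7 is equivalent to 4x1 + 2x2 ≥ 7. Together they would need 7 ≤ 4x1 + 2x2 ≤ 6, which is impossible since 7 > 6. No point satisfies all constraints.

Infeasible: no point satisfies all constraints simultaneously.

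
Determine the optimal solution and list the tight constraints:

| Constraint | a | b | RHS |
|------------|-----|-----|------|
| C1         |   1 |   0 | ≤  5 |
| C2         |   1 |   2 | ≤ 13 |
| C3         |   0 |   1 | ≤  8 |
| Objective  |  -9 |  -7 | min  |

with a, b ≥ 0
Optimal: a = 5, b = 4
Slack at optimum:
  C1: slack = 0 (binding)
  C2: slack = 0 (binding)
  C3: slack = 4
  a ≥ 0: a = 5
  b ≥ 0: b = 4
Binding constraints: C1, C2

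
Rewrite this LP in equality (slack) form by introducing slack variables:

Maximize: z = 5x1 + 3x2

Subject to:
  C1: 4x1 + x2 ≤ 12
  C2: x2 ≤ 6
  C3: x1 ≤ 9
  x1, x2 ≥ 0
max z = 5x1 + 3x2

s.t.
  4x1 + x2 + s1 = 12
  x2 + s2 = 6
  x1 + s3 = 9
  x1, x2, s1, s2, s3 ≥ 0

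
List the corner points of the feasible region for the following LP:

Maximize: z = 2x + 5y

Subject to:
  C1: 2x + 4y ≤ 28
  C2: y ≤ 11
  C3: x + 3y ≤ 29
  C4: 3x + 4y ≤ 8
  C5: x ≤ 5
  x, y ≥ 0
Each vertex is the intersection of two constraint boundaries that also satisfies all remaining constraints:
  x = 0 and y = 0 → (0, 0)
  3x + 4y = 8 and y = 0 → (2.667, 0)
  3x + 4y = 8 and x = 0 → (0, 2)

Vertices: (0, 0), (2.667, 0), (0, 2)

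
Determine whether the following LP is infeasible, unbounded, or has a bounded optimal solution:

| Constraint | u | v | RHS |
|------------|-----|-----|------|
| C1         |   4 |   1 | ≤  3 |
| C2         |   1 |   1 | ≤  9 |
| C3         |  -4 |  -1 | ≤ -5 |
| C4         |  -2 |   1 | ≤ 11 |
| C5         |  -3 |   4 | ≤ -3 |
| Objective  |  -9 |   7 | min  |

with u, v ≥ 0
C1 requires 4u + v ≤ 3, while C3 (-4u - v ≤ -5) is equivalent to 4u + v ≥ 5. Together they would need 5 ≤ 4u + v ≤ 3, which is impossible since 5 > 3. No point satisfies all constraints.

Infeasible: no point satisfies all constraints simultaneously.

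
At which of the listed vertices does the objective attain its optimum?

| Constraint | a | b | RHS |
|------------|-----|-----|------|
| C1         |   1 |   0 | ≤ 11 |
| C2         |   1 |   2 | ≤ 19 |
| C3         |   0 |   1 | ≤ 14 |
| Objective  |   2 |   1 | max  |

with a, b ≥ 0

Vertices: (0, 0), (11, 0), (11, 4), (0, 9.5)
(11, 4) with z = 26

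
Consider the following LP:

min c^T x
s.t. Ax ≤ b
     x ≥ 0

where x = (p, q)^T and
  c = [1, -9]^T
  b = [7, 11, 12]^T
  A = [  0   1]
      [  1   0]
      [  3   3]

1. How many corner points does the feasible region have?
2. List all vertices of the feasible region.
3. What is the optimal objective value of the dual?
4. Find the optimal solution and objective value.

1. 3
2. (0, 0), (4, 0), (0, 4)
3. -36 (by strong duality, equal to the primal optimum)
4. p = 0, q = 4, z = -36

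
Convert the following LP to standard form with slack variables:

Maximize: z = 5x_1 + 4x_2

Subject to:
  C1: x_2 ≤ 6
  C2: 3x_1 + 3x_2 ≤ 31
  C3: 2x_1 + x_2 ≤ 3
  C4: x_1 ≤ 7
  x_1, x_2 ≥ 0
max z = 5x_1 + 4x_2

s.t.
  x_2 + s1 = 6
  3x_1 + 3x_2 + s2 = 31
  2x_1 + x_2 + s3 = 3
  x_1 + s4 = 7
  x_1, x_2, s1, s2, s3, s4 ≥ 0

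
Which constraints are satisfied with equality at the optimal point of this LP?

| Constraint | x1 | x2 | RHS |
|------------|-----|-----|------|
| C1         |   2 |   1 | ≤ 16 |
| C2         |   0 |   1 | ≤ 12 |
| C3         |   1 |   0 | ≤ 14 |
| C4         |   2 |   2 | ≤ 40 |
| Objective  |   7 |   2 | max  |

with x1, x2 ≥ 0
Optimal: x1 = 8, x2 = 0
Slack at optimum:
  C1: slack = 0 (binding)
  C2: slack = 12
  C3: slack = 6
  C4: slack = 24
  x1 ≥ 0: x1 = 8
  x2 ≥ 0: x2 = 0 (binding)
Binding constraints: C1, x2 ≥ 0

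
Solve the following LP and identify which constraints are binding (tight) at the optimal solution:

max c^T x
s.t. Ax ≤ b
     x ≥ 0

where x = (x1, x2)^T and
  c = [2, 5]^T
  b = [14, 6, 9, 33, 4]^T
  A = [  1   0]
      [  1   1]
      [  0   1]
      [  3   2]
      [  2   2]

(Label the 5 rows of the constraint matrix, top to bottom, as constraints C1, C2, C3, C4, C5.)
Optimal: x1 = 0, x2 = 2
Binding: C5, x1 ≥ 0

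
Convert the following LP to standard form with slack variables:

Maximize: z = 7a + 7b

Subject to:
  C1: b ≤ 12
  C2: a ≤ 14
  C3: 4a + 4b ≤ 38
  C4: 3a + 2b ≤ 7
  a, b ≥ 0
max z = 7a + 7b

s.t.
  b + s1 = 12
  a + s2 = 14
  4a + 4b + s3 = 38
  3a + 2b + s4 = 7
  a, b, s1, s2, s3, s4 ≥ 0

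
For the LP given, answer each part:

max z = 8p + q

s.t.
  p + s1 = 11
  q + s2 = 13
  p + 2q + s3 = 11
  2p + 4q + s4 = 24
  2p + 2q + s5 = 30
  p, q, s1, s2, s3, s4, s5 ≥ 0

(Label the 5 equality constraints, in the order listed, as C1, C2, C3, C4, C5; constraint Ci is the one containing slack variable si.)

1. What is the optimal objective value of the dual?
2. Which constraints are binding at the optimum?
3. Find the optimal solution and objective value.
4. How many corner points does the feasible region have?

1. 88 (by strong duality, equal to the primal optimum)
2. C1, C3, q ≥ 0
3. p = 11, q = 0, z = 88
4. 3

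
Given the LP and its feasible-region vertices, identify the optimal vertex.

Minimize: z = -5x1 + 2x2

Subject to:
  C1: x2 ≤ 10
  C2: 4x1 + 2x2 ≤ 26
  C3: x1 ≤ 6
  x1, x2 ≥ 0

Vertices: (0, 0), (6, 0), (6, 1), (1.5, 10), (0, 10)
(6, 0) with z = -30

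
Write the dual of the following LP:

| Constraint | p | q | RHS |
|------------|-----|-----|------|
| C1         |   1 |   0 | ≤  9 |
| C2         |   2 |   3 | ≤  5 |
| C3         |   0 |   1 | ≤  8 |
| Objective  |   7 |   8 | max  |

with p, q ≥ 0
Minimize: z = 9y1 + 5y2 + 8y3

Subject to:
  C1: -y1 - 2y2 ≤ -7
  C2: -3y2 - y3 ≤ -8
  y1, y2, y3 ≥ 0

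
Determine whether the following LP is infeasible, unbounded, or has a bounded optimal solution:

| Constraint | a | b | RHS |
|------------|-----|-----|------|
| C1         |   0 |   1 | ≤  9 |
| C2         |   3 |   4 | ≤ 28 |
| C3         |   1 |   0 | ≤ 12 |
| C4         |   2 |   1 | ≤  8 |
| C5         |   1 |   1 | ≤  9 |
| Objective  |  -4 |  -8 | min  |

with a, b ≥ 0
The point (0, 7) satisfies every constraint, so the LP is feasible; the constraints give a ≤ 12 and b ≤ 9, which with a, b ≥ 0 keep the feasible region inside a bounded box. A feasible, bounded LP attains a finite optimum at a vertex.

The LP has an optimal solution: (0, 7) with z = -56.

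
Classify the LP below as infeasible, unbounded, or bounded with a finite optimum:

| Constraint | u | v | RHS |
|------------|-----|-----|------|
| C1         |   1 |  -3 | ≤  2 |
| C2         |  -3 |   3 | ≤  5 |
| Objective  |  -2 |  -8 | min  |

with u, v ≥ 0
Feasible point: (0, 0) satisfies every constraint, so the LP is feasible.
Direction d = (1, 1): for each constraint row a, a·d ≤ 0 —
  (1)(1) + (-3)(1) = -2 ≤ 0
  (-3)(1) + (3)(1) = 0 ≤ 0
and d ≥ 0, so (0, 0) + t·d stays feasible for every t ≥ 0. Along this ray z = -2u - 8v changes by -10 per unit t, so z → −∞.

Unbounded: there is a feasible ray along which z → −∞.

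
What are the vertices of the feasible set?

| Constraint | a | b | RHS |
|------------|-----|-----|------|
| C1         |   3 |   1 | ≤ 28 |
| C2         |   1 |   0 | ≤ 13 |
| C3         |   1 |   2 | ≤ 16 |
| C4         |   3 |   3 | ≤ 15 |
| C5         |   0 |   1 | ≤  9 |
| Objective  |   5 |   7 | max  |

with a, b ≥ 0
Each vertex is the intersection of two constraint boundaries that also satisfies all remaining constraints:
  a = 0 and b = 0 → (0, 0)
  3a + 3b = 15 and b = 0 → (5, 0)
  3a + 3b = 15 and a = 0 → (0, 5)

Vertices: (0, 0), (5, 0), (0, 5)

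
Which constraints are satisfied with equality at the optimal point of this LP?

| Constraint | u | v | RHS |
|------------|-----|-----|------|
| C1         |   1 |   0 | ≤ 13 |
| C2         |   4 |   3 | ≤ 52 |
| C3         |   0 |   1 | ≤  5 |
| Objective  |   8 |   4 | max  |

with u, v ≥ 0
Optimal: u = 13, v = 0
Binding: C1, C2, v ≥ 0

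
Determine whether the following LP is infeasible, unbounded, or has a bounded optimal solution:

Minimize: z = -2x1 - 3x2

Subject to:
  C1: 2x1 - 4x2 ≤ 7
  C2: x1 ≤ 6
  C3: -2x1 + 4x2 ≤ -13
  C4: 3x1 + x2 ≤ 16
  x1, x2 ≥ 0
C1 requires 2x1 - 4x2 ≤ 7, while C3 (-2x1 + 4x2 ≤ -13) is equivalent to 2x1 - 4x2 ≥ 13. Together they would need 13 ≤ 2x1 - 4x2 ≤ 7, which is impossible since 13 > 7. No point satisfies all constraints.

The feasible region is empty; the LP is infeasible.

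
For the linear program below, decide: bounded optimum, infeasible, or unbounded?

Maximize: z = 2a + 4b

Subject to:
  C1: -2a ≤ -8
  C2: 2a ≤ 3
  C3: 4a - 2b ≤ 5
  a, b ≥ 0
C2 requires 2a ≤ 3, while C1 (-2a ≤ -8) is equivalent to 2a ≥ 8. Together they would need 8 ≤ 2a ≤ 3, which is impossible since 8 > 3. No point satisfies all constraints.

Infeasible: no point satisfies all constraints simultaneously.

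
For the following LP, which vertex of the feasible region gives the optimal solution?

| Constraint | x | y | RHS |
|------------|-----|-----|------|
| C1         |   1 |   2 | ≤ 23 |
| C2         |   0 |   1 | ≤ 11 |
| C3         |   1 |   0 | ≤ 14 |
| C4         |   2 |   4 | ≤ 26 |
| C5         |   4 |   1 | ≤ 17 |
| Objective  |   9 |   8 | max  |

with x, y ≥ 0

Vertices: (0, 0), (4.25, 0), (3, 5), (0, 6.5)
Evaluating z = 9x + 8y at each vertex:
  (0, 0): z = 0
  (4.25, 0): z = 38.25
  (3, 5): z = 67
  (0, 6.5): z = 52

The largest value is z = 67, attained at (3, 5).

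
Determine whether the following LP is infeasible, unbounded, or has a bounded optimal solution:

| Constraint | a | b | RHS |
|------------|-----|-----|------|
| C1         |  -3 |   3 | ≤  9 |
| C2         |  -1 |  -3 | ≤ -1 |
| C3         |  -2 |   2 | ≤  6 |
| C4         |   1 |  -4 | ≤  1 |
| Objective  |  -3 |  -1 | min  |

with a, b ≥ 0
Feasible point: (0, 1) satisfies every constraint, so the LP is feasible.
Direction d = (1, 1): for each constraint row a, a·d ≤ 0 —
  (-3)(1) + (3)(1) = 0 ≤ 0
  (-1)(1) + (-3)(1) = -4 ≤ 0
  (-2)(1) + (2)(1) = 0 ≤ 0
  (1)(1) + (-4)(1) = -3 ≤ 0
and d ≥ 0, so (0, 1) + t·d stays feasible for every t ≥ 0. Along this ray z = -3a - b changes by -4 per unit t, so z → −∞.

The LP is unbounded; z can be made arbitrarily small.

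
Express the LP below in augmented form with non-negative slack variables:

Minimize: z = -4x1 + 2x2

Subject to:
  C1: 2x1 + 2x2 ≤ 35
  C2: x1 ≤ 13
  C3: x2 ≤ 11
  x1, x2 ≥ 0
min z = -4x1 + 2x2

s.t.
  2x1 + 2x2 + s1 = 35
  x1 + s2 = 13
  x2 + s3 = 11
  x1, x2, s1, s2, s3 ≥ 0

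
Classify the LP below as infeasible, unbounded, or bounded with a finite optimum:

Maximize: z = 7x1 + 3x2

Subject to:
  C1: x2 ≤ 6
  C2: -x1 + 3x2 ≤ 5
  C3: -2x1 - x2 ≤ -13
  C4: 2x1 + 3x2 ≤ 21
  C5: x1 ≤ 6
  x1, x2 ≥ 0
The point (6, 3) satisfies every constraint, so the LP is feasible; the constraints give x1 ≤ 6 and x2 ≤ 6, which with x1, x2 ≥ 0 keep the feasible region inside a bounded box. A feasible, bounded LP attains a finite optimum at a vertex.

Evaluating z = 7x1 + 3x2 at each vertex:
  (6, 1): z = 45
  (6, 3): z = 51
  (5.333, 3.444): z = 47.67
  (4.857, 3.286): z = 43.86

Feasible with finite optimum z* = 51 at (6, 3).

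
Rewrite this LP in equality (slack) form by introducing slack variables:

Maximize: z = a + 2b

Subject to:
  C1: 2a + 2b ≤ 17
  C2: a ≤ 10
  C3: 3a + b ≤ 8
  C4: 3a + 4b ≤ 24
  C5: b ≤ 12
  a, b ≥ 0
max z = a + 2b

s.t.
  2a + 2b + s1 = 17
  a + s2 = 10
  3a + b + s3 = 8
  3a + 4b + s4 = 24
  b + s5 = 12
  a, b, s1, s2, s3, s4, s5 ≥ 0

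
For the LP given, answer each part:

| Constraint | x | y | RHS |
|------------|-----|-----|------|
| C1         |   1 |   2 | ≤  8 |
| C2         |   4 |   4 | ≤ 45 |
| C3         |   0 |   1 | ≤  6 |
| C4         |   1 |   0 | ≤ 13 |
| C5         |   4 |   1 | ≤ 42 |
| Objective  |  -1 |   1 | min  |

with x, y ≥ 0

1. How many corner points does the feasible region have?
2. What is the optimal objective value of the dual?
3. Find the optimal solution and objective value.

1. 3
2. -8 (by strong duality, equal to the primal optimum)
3. x = 8, y = 0, z = -8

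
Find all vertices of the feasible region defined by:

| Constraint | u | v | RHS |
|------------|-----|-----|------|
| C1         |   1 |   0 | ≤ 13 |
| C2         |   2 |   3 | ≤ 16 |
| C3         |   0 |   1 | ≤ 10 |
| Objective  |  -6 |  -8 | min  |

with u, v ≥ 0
Each vertex is the intersection of two constraint boundaries that also satisfies all remaining constraints:
  u = 0 and v = 0 → (0, 0)
  2u + 3v = 16 and v = 0 → (8, 0)
  2u + 3v = 16 and u = 0 → (0, 5.333)

Vertices: (0, 0), (8, 0), (0, 5.333)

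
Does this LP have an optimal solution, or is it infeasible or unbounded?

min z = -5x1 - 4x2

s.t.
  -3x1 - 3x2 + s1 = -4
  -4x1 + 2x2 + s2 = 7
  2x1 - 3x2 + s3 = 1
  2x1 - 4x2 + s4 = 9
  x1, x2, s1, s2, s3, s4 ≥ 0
Feasible point: (0, 2) satisfies every constraint, so the LP is feasible.
Direction d = (1, 1): for each constraint row a, a·d ≤ 0 —
  (-3)(1) + (-3)(1) = -6 ≤ 0
  (-4)(1) + (2)(1) = -2 ≤ 0
  (2)(1) + (-3)(1) = -1 ≤ 0
  (2)(1) + (-4)(1) = -2 ≤ 0
and d ≥ 0, so (0, 2) + t·d stays feasible for every t ≥ 0. Along this ray z = -5x1 - 4x2 changes by -9 per unit t, so z → −∞.

The LP is unbounded; z can be made arbitrarily small.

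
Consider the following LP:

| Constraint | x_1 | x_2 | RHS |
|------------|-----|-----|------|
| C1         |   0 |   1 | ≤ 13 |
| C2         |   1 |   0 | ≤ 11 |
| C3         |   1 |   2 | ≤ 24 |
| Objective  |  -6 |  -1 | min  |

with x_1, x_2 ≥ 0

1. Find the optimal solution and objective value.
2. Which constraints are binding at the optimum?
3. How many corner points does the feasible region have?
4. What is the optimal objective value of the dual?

1. x_1 = 11, x_2 = 6.5, z = -72.5
2. C2, C3
3. 4
4. -72.5 (by strong duality, equal to the primal optimum)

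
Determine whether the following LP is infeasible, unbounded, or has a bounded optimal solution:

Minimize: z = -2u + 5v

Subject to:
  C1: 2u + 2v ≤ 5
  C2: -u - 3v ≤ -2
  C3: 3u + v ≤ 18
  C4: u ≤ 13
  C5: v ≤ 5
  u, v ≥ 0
The point (2.5, 0) satisfies every constraint, so the LP is feasible; the constraints give u ≤ 13 and v ≤ 5, which with u, v ≥ 0 keep the feasible region inside a bounded box. A feasible, bounded LP attains a finite optimum at a vertex.

Feasible with finite optimum z* = -5 at (2.5, 0).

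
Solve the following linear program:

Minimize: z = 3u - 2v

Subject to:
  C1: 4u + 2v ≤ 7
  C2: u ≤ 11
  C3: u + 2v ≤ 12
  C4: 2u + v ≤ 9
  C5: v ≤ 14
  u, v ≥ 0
u = 0, v = 3.5, z = -7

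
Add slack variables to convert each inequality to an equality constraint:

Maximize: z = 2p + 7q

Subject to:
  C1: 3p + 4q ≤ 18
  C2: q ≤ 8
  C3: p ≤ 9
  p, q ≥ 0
max z = 2p + 7q

s.t.
  3p + 4q + s1 = 18
  q + s2 = 8
  p + s3 = 9
  p, q, s1, s2, s3 ≥ 0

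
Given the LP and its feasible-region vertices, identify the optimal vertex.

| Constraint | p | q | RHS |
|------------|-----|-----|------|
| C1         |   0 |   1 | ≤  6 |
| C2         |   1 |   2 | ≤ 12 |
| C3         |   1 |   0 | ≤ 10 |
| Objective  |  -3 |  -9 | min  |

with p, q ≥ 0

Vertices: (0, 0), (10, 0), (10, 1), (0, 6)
(0, 6) with z = -54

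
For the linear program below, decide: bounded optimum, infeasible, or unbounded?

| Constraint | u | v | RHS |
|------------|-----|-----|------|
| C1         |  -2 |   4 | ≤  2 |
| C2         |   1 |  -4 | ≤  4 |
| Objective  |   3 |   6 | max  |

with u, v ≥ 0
Feasible point: (0, 0) satisfies every constraint, so the LP is feasible.
Direction d = (2, 1): for each constraint row a, a·d ≤ 0 —
  (-2)(2) + (4)(1) = 0 ≤ 0
  (1)(2) + (-4)(1) = -2 ≤ 0
and d ≥ 0, so (0, 0) + t·d stays feasible for every t ≥ 0. Along this ray z = 3u + 6v changes by 12 per unit t, so z → +∞.

Unbounded — the objective can increase without bound over the feasible region.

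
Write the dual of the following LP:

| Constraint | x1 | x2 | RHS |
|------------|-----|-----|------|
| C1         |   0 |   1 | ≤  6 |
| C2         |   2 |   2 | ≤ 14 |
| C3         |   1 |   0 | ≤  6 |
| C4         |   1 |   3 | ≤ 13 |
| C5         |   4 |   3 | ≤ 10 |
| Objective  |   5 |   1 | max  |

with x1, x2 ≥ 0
Minimize: z = 6y1 + 14y2 + 6y3 + 13y4 + 10y5

Subject to:
  C1: -2y2 - y3 - y4 - 4y5 ≤ -5
  C2: -y1 - 2y2 - 3y4 - 3y5 ≤ -1
  y1, y2, y3, y4, y5 ≥ 0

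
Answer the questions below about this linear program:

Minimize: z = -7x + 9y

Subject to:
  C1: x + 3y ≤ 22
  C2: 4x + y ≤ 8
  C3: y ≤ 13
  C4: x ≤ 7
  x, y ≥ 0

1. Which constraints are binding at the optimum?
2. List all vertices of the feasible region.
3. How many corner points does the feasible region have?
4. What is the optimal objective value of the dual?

1. C2, y ≥ 0
2. (0, 0), (2, 0), (0.1818, 7.273), (0, 7.333)
3. 4
4. -14 (by strong duality, equal to the primal optimum)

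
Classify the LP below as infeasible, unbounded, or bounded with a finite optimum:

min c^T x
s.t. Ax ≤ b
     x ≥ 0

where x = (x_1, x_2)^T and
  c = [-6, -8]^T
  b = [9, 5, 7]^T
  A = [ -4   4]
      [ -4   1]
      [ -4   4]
Feasible point: (0, 0) satisfies every constraint, so the LP is feasible.
Direction d = (1, 0): for each constraint row a, a·d ≤ 0 —
  (-4)(1) + (4)(0) = -4 ≤ 0
  (-4)(1) + (1)(0) = -4 ≤ 0
  (-4)(1) + (4)(0) = -4 ≤ 0
and d ≥ 0, so (0, 0) + t·d stays feasible for every t ≥ 0. Along this ray z = -6x_1 - 8x_2 changes by -6 per unit t, so z → −∞.

Unbounded — the objective can decrease without bound over the feasible region.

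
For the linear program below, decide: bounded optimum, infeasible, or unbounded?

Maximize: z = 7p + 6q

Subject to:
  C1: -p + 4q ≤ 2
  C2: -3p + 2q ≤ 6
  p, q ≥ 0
Feasible point: (0, 0) satisfies every constraint, so the LP is feasible.
Direction d = (1, 0): for each constraint row a, a·d ≤ 0 —
  (-1)(1) + (4)(0) = -1 ≤ 0
  (-3)(1) + (2)(0) = -3 ≤ 0
and d ≥ 0, so (0, 0) + t·d stays feasible for every t ≥ 0. Along this ray z = 7p + 6q changes by 7 per unit t, so z → +∞.

Unbounded: there is a feasible ray along which z → +∞.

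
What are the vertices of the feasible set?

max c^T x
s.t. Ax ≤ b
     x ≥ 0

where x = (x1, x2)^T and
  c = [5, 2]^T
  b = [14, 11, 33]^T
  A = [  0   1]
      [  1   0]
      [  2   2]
Each vertex is the intersection of two constraint boundaries that also satisfies all remaining constraints:
  x1 = 0 and x2 = 0 → (0, 0)
  x1 = 11 and x2 = 0 → (11, 0)
  x1 = 11 and 2x1 + 2x2 = 33 → (11, 5.5)
  x2 = 14 and 2x1 + 2x2 = 33 → (2.5, 14)
  x2 = 14 and x1 = 0 → (0, 14)

Vertices: (0, 0), (11, 0), (11, 5.5), (2.5, 14), (0, 14)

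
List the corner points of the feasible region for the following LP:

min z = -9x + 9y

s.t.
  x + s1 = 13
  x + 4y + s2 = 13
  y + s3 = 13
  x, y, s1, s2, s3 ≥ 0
Each vertex is the intersection of two constraint boundaries that also satisfies all remaining constraints:
  x = 0 and y = 0 → (0, 0)
  x = 13 and x + 4y = 13 → (13, 0)
  x + 4y = 13 and x = 0 → (0, 3.25)

Vertices: (0, 0), (13, 0), (0, 3.25)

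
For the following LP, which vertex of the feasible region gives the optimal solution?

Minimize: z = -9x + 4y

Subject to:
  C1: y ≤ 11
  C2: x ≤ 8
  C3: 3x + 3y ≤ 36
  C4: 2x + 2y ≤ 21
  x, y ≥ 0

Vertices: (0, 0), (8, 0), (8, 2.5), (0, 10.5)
Evaluating z = -9x + 4y at each vertex:
  (0, 0): z = 0
  (8, 0): z = -72
  (8, 2.5): z = -62
  (0, 10.5): z = 42

The smallest value is z = -72, attained at (8, 0).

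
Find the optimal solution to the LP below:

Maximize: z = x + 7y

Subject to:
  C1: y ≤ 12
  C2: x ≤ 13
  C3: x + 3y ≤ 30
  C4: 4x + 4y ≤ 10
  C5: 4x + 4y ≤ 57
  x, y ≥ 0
Each vertex is the intersection of two constraint boundaries that also satisfies all remaining constraints:
  x = 0 and y = 0 → (0, 0)
  4x + 4y = 10 and y = 0 → (2.5, 0)
  4x + 4y = 10 and x = 0 → (0, 2.5)

Evaluating z = x + 7y at each vertex:
  (0, 0): z = 0
  (2.5, 0): z = 2.5
  (0, 2.5): z = 17.5

The maximum is at (0, 2.5) with z = 17.5.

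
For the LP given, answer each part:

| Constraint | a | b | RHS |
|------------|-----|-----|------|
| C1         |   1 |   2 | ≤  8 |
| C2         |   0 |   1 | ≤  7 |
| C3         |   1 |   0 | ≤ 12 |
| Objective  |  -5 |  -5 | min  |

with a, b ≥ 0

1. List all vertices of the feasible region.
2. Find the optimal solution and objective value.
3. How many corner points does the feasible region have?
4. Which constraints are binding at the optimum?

1. (0, 0), (8, 0), (0, 4)
2. a = 8, b = 0, z = -40
3. 3
4. C1, b ≥ 0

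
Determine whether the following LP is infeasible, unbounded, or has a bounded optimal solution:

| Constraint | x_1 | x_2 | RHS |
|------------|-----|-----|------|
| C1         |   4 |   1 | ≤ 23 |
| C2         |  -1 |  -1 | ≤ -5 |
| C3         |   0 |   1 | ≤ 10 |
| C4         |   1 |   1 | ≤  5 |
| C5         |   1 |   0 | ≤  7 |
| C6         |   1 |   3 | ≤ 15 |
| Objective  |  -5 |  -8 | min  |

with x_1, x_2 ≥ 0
The point (0, 5) satisfies every constraint, so the LP is feasible; the constraints give x_1 ≤ 7 and x_2 ≤ 10, which with x_1, x_2 ≥ 0 keep the feasible region inside a bounded box. A feasible, bounded LP attains a finite optimum at a vertex.

Evaluating z = -5x_1 - 8x_2 at each vertex:
  (5, 0): z = -25
  (0, 5): z = -40

Feasible with finite optimum z* = -40 at (0, 5).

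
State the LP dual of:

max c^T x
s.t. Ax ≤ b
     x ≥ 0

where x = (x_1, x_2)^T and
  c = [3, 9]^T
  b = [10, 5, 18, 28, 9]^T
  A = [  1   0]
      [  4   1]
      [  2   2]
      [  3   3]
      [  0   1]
Minimize: z = 10y1 + 5y2 + 18y3 + 28y4 + 9y5

Subject to:
  C1: -y1 - 4y2 - 2y3 - 3y4 ≤ -3
  C2: -y2 - 2y3 - 3y4 - y5 ≤ -9
  y1, y2, y3, y4, y5 ≥ 0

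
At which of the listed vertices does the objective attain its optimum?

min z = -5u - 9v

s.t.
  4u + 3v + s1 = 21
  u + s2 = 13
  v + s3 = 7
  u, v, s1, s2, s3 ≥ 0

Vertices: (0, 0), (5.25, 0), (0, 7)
(0, 7) with z = -63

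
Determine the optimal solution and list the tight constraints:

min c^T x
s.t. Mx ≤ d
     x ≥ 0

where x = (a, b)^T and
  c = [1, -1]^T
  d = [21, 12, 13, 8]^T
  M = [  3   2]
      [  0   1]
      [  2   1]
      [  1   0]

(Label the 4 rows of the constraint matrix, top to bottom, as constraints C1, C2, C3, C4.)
Optimal: a = 0, b = 10.5
Binding: C1, a ≥ 0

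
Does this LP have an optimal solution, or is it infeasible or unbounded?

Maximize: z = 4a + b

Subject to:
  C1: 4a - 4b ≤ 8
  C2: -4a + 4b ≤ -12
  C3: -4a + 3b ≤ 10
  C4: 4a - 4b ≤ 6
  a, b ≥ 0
C1 requires 4a - 4b ≤ 8, while C2 (-4a + 4b ≤ -12) is equivalent to 4a - 4b ≥ 12. Together they would need 12 ≤ 4a - 4b ≤ 8, which is impossible since 12 > 8. No point satisfies all constraints.

Infeasible — the constraint set is empty.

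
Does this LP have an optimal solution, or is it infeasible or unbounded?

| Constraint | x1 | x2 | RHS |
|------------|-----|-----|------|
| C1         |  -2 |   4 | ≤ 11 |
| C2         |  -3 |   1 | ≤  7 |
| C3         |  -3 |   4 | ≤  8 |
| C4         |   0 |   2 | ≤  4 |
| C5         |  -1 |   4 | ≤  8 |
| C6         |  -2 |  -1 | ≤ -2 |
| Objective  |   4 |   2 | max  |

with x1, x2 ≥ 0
Feasible point: (1, 0) satisfies every constraint, so the LP is feasible.
Direction d = (1, 0): for each constraint row a, a·d ≤ 0 —
  (-2)(1) + (4)(0) = -2 ≤ 0
  (-3)(1) + (1)(0) = -3 ≤ 0
  (-3)(1) + (4)(0) = -3 ≤ 0
  (0)(1) + (2)(0) = 0 ≤ 0
  (-1)(1) + (4)(0) = -1 ≤ 0
  (-2)(1) + (-1)(0) = -2 ≤ 0
and d ≥ 0, so (1, 0) + t·d stays feasible for every t ≥ 0. Along this ray z = 4x1 + 2x2 changes by 4 per unit t, so z → +∞.

The LP is unbounded; z can be made arbitrarily large.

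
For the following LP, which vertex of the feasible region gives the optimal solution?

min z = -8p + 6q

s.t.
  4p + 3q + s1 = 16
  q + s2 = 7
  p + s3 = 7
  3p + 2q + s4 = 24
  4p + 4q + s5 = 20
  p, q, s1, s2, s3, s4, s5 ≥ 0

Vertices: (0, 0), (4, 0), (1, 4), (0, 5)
Evaluating z = -8p + 6q at each vertex:
  (0, 0): z = 0
  (4, 0): z = -32
  (1, 4): z = 16
  (0, 5): z = 30

The smallest value is z = -32, attained at (4, 0).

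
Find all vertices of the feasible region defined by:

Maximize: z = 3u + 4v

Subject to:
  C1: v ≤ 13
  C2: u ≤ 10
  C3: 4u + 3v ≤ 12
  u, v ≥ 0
Each vertex is the intersection of two constraint boundaries that also satisfies all remaining constraints:
  u = 0 and v = 0 → (0, 0)
  4u + 3v = 12 and v = 0 → (3, 0)
  4u + 3v = 12 and u = 0 → (0, 4)

Vertices: (0, 0), (3, 0), (0, 4)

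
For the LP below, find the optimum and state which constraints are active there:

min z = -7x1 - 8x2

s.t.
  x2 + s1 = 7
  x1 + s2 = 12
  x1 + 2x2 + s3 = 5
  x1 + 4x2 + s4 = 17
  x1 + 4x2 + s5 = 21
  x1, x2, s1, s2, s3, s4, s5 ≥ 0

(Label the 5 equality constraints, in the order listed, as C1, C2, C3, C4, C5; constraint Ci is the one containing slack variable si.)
Optimal: x1 = 5, x2 = 0
Slack at optimum:
  C1: slack = 7
  C2: slack = 7
  C3: slack = 0 (binding)
  C4: slack = 12
  C5: slack = 16
  x1 ≥ 0: x1 = 5
  x2 ≥ 0: x2 = 0 (binding)
Binding constraints: C3, x2 ≥ 0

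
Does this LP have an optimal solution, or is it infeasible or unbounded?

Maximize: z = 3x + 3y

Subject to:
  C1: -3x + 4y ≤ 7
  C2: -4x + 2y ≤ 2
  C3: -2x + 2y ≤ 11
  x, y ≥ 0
Feasible point: (0, 0) satisfies every constraint, so the LP is feasible.
Direction d = (1, 0): for each constraint row a, a·d ≤ 0 —
  (-3)(1) + (4)(0) = -3 ≤ 0
  (-4)(1) + (2)(0) = -4 ≤ 0
  (-2)(1) + (2)(0) = -2 ≤ 0
and d ≥ 0, so (0, 0) + t·d stays feasible for every t ≥ 0. Along this ray z = 3x + 3y changes by 3 per unit t, so z → +∞.

Unbounded: there is a feasible ray along which z → +∞.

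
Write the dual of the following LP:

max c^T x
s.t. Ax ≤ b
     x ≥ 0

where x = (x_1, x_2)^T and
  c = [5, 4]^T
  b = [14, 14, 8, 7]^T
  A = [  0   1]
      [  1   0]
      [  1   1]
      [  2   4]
Minimize: z = 14y1 + 14y2 + 8y3 + 7y4

Subject to:
  C1: -y2 - y3 - 2y4 ≤ -5
  C2: -y1 - y3 - 4y4 ≤ -4
  y1, y2, y3, y4 ≥ 0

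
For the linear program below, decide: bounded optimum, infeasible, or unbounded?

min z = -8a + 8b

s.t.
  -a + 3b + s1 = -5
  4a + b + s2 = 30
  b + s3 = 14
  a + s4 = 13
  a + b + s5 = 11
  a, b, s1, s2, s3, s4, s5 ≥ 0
The point (7.5, 0) satisfies every constraint, so the LP is feasible; the constraints give a ≤ 13 and b ≤ 14, which with a, b ≥ 0 keep the feasible region inside a bounded box. A feasible, bounded LP attains a finite optimum at a vertex.

Evaluating z = -8a + 8b at each vertex:
  (5, 0): z = -40
  (7.5, 0): z = -60
  (7.308, 0.7692): z = -52.31

The LP has an optimal solution: (7.5, 0) with z = -60.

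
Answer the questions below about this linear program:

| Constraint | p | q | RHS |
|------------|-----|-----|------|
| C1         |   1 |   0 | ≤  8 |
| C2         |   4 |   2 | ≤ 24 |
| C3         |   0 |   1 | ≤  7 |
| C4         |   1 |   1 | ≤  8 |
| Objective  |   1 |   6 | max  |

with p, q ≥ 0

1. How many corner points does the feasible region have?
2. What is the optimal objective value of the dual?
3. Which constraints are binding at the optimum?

1. 5
2. 43 (by strong duality, equal to the primal optimum)
3. C3, C4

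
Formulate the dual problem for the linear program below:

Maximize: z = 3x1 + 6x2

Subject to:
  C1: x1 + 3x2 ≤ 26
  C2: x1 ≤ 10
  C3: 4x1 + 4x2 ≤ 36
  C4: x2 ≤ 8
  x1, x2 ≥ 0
Minimize: z = 26y1 + 10y2 + 36y3 + 8y4

Subject to:
  C1: -y1 - y2 - 4y3 ≤ -3
  C2: -3y1 - 4y3 - y4 ≤ -6
  y1, y2, y3, y4 ≥ 0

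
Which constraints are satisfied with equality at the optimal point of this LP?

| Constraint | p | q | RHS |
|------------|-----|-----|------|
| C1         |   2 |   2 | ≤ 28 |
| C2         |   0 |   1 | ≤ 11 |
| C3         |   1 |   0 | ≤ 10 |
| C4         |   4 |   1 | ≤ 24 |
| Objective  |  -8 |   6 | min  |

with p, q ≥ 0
Optimal: p = 6, q = 0
Slack at optimum:
  C1: slack = 16
  C2: slack = 11
  C3: slack = 4
  C4: slack = 0 (binding)
  p ≥ 0: p = 6
  q ≥ 0: q = 0 (binding)
Binding constraints: C4, q ≥ 0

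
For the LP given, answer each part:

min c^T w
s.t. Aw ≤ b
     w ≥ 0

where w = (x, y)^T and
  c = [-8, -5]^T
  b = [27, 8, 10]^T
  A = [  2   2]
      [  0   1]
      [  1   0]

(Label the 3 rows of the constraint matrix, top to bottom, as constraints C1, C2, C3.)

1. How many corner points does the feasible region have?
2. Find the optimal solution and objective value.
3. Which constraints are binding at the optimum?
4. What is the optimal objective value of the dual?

1. 5
2. x = 10, y = 3.5, z = -97.5
3. C1, C3
4. -97.5 (by strong duality, equal to the primal optimum)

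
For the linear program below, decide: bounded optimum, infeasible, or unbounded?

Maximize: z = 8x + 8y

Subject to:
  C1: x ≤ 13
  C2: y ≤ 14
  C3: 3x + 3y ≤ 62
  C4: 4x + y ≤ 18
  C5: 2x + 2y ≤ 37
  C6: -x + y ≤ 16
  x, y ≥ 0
The point (1, 14) satisfies every constraint, so the LP is feasible; the constraints give x ≤ 13 and y ≤ 14, which with x, y ≥ 0 keep the feasible region inside a bounded box. A feasible, bounded LP attains a finite optimum at a vertex.

Feasible with finite optimum z* = 120 at (1, 14).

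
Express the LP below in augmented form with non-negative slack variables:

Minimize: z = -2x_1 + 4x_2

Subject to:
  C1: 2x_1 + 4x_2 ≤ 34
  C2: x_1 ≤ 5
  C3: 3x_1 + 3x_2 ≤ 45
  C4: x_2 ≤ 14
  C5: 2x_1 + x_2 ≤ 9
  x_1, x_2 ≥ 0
min z = -2x_1 + 4x_2

s.t.
  2x_1 + 4x_2 + s1 = 34
  x_1 + s2 = 5
  3x_1 + 3x_2 + s3 = 45
  x_2 + s4 = 14
  2x_1 + x_2 + s5 = 9
  x_1, x_2, s1, s2, s3, s4, s5 ≥ 0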